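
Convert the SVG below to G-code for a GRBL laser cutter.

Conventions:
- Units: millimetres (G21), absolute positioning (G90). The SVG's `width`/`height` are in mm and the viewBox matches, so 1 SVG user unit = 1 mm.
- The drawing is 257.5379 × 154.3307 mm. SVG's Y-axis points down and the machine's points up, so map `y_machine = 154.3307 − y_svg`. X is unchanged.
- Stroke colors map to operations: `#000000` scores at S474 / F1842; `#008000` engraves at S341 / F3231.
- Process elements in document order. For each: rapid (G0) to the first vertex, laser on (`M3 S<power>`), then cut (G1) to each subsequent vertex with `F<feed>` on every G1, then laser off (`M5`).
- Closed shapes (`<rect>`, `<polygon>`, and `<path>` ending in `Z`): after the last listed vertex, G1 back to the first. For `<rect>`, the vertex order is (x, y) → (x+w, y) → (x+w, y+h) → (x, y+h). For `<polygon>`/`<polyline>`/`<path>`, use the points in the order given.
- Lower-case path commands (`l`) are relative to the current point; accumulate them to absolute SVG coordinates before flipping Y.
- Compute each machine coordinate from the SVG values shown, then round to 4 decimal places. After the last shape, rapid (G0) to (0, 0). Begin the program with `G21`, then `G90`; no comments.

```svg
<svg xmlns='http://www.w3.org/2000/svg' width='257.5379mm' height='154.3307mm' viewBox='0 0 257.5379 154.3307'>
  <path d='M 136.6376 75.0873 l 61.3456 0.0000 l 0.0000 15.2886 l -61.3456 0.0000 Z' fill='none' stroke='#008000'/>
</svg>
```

G21
G90
G0 X136.6376 Y79.2434
M3 S341
G1 X197.9832 Y79.2434 F3231
G1 X197.9832 Y63.9548 F3231
G1 X136.6376 Y63.9548 F3231
G1 X136.6376 Y79.2434 F3231
M5
G0 X0.0000 Y0.0000

1 u = 1 mm; y_m = 154.3307 − y.

[1] `<path>` rectangle, #008000→engrave S341 F3231: (136.6376,79.2434) → (197.9832,79.2434) → (197.9832,63.9548) → (136.6376,63.9548) → (136.6376,79.2434) (closed)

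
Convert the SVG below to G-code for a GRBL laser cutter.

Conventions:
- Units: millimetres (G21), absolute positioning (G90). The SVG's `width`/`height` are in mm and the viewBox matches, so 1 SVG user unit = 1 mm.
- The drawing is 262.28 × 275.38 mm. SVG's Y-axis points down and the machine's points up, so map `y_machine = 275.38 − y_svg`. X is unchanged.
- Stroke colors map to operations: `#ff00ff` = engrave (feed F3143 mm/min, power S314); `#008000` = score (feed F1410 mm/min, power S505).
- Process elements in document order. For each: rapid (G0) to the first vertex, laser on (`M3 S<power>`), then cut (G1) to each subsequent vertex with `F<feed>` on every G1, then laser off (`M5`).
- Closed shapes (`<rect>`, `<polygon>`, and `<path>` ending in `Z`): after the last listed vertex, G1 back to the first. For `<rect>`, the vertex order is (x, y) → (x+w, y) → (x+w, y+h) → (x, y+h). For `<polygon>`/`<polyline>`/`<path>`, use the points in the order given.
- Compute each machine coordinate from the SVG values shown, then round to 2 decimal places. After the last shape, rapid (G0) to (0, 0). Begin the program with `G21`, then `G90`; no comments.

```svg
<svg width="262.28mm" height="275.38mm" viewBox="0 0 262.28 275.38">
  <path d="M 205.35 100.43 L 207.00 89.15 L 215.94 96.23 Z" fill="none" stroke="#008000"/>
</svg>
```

G21
G90
G0 X205.35 Y174.95
M3 S505
G1 X207.00 Y186.23 F1410
G1 X215.94 Y179.15 F1410
G1 X205.35 Y174.95 F1410
M5
G0 X0.00 Y0.00

viewBox `0 0 262.28 275.38` with mm width/height → 1 unit = 1 mm. Flip: y_m = 275.38 − y_svg.

**Shape 1** — `<path>` regular polygon, stroke `#008000` → score (S505, F1410). Machine vertices: (205.35,174.95) → (207.00,186.23) → (215.94,179.15) → (205.35,174.95). Closed: final G1 returns to the first vertex.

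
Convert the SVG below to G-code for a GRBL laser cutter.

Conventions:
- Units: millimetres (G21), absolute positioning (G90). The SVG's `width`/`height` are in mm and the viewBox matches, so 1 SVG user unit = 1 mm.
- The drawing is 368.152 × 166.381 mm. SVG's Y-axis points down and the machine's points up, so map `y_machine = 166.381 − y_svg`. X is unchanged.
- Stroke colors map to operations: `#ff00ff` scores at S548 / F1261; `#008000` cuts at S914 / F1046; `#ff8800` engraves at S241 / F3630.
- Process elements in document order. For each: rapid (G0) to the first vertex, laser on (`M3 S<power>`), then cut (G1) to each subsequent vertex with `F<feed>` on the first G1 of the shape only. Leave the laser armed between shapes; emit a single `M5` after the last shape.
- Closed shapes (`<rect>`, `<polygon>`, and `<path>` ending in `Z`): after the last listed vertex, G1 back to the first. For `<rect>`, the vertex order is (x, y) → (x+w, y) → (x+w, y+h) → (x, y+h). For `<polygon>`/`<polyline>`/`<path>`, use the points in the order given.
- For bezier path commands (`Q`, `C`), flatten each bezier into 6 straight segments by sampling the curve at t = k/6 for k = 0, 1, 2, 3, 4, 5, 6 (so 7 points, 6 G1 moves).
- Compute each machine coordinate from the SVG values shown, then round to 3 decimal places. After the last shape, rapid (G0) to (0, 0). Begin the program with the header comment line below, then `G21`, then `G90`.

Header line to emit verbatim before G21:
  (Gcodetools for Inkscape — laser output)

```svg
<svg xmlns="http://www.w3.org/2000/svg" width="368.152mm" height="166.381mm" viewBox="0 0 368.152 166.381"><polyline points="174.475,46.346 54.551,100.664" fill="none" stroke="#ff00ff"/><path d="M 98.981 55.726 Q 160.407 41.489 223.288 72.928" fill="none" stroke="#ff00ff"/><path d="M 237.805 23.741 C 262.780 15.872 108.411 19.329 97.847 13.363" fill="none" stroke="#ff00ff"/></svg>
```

(Gcodetools for Inkscape — laser output)
G21
G90
G0 X174.475 Y120.035
M3 S548
G1 X54.551 Y65.717 F1261
G0 X98.981 Y110.655
M3 S548
G1 X119.497 Y114.132 F1261
G1 X140.093 Y115.071
G1 X160.771 Y113.473
G1 X181.529 Y109.337
G1 X202.368 Y102.664
G1 X223.288 Y93.453
G0 X237.805 Y142.640
M3 S548
G1 X236.843 Y145.727 F1261
G1 X214.967 Y147.502
G1 X181.153 Y148.543
G1 X144.378 Y149.425
G1 X113.617 Y150.724
G1 X97.847 Y153.018
M5
G0 X0.000 Y0.000

1 u = 1 mm; y_m = 166.381 − y.

[1] `<polyline>` line segment, #ff00ff→score S548 F1261: (174.475,120.035) → (54.551,65.717)

[2] `<path>` quadratic bezier, #ff00ff→score S548 F1261: (98.981,110.655) → (119.497,114.132) → (140.093,115.071) → (160.771,113.473) → (181.529,109.337) → (202.368,102.664) → (223.288,93.453)

[3] `<path>` cubic bezier, #ff00ff→score S548 F1261: (237.805,142.640) → (236.843,145.727) → (214.967,147.502) → (181.153,148.543) → (144.378,149.425) → (113.617,150.724) → (97.847,153.018)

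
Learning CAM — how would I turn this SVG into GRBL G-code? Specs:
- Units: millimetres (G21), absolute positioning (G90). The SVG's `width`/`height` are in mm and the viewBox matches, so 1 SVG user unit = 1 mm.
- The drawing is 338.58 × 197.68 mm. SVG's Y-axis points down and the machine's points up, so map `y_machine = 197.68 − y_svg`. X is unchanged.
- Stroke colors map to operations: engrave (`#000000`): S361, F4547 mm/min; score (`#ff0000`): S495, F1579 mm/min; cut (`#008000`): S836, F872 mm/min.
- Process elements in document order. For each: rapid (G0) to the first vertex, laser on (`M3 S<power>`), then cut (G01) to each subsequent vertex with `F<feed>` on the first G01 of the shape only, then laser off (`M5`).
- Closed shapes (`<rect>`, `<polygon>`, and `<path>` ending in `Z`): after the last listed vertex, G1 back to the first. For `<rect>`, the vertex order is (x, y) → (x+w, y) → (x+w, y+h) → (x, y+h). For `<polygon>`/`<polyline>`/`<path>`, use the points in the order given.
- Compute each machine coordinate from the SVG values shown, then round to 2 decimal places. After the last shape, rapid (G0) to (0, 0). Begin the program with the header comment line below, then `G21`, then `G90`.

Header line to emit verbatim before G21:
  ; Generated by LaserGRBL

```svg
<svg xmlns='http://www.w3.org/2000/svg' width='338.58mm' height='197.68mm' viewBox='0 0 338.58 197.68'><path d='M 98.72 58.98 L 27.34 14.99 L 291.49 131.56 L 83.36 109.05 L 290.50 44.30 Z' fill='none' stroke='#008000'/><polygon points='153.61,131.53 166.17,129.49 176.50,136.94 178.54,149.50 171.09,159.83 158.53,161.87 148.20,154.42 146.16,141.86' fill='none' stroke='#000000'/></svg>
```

; Generated by LaserGRBL
G21
G90
G0 X98.72 Y138.70
M3 S836
G01 X27.34 Y182.69 F872
G01 X291.49 Y66.12
G01 X83.36 Y88.63
G01 X290.50 Y153.38
G01 X98.72 Y138.70
M5
G0 X153.61 Y66.15
M3 S361
G01 X166.17 Y68.19 F4547
G01 X176.50 Y60.74
G01 X178.54 Y48.18
G01 X171.09 Y37.85
G01 X158.53 Y35.81
G01 X148.20 Y43.26
G01 X146.16 Y55.82
G01 X153.61 Y66.15
M5
G0 X0.00 Y0.00

Since the viewBox matches the mm dimensions, user units are millimetres directly. The only transform is the Y-flip y_m = 197.68 − y_svg.

Shape 1 is a closed polygon drawn with `<path>`. Its stroke #008000 means cut at S836, F872. After flipping Y the toolpath is (98.72,138.70) → (27.34,182.69) → (291.49,66.12) → (83.36,88.63) → (290.50,153.38) → (98.72,138.70), returning to the start.

Shape 2 is a regular polygon drawn with `<polygon>`. Its stroke #000000 means engrave at S361, F4547. After flipping Y the toolpath is (153.61,66.15) → (166.17,68.19) → (176.50,60.74) → (178.54,48.18) → (171.09,37.85) → (158.53,35.81) → (148.20,43.26) → (146.16,55.82) → (153.61,66.15), returning to the start.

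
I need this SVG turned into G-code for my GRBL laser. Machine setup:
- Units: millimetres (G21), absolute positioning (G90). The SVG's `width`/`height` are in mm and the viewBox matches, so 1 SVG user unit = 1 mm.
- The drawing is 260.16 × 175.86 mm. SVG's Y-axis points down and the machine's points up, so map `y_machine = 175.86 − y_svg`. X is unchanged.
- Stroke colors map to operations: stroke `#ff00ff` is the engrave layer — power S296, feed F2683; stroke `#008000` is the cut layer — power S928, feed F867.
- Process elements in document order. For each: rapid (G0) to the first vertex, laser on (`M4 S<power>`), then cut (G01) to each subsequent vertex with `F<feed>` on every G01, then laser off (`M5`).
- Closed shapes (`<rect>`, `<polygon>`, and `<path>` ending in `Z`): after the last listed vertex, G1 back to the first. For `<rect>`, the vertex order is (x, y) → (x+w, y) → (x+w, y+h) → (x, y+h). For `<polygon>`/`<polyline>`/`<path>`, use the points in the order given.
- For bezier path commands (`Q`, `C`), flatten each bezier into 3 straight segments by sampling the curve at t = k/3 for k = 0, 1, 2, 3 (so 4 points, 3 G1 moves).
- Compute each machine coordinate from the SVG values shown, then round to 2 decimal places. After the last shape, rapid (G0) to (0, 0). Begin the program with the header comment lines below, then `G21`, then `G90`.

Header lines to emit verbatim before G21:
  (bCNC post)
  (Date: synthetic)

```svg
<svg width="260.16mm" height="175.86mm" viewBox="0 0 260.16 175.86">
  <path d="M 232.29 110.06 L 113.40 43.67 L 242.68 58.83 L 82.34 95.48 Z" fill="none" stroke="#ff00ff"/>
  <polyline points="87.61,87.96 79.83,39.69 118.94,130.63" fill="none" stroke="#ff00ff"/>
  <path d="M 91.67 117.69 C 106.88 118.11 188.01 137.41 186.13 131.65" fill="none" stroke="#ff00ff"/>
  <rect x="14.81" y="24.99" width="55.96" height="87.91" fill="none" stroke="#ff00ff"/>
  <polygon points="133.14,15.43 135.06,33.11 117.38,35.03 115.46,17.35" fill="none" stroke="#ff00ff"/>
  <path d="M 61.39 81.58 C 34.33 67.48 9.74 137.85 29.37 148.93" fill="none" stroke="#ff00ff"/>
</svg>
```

Since the viewBox matches the mm dimensions, user units are millimetres directly. The only transform is the Y-flip y_m = 175.86 − y_svg.

Shape 1 is a closed polygon drawn with `<path>`. Its stroke #ff00ff means engrave at S296, F2683. After flipping Y the toolpath is (232.29,65.80) → (113.40,132.19) → (242.68,117.03) → (82.34,80.38) → (232.29,65.80), returning to the start.

Shape 2 is a open polyline drawn with `<polyline>`. Its stroke #ff00ff means engrave at S296, F2683. After flipping Y the toolpath is (87.61,87.90) → (79.83,136.17) → (118.94,45.23).

Shape 3 is a cubic bezier drawn with `<path>`. Its stroke #ff00ff means engrave at S296, F2683. After flipping Y the toolpath is (91.67,58.17) → (123.34,53.08) → (165.86,45.18) → (186.13,44.21).

Shape 4 is a rectangle drawn with `<rect>`. Its stroke #ff00ff means engrave at S296, F2683. After flipping Y the toolpath is (14.81,150.87) → (70.77,150.87) → (70.77,62.96) → (14.81,62.96) → (14.81,150.87), returning to the start.

Shape 5 is a regular polygon drawn with `<polygon>`. Its stroke #ff00ff means engrave at S296, F2683. After flipping Y the toolpath is (133.14,160.43) → (135.06,142.75) → (117.38,140.83) → (115.46,158.51) → (133.14,160.43), returning to the start.

Shape 6 is a cubic bezier drawn with `<path>`. Its stroke #ff00ff means engrave at S296, F2683. After flipping Y the toolpath is (61.39,94.28) → (36.70,85.55) → (22.93,52.45) → (29.37,26.93).

(bCNC post)
(Date: synthetic)
G21
G90
G0 X232.29 Y65.80
M4 S296
G01 X113.40 Y132.19 F2683
G01 X242.68 Y117.03 F2683
G01 X82.34 Y80.38 F2683
G01 X232.29 Y65.80 F2683
M5
G0 X87.61 Y87.90
M4 S296
G01 X79.83 Y136.17 F2683
G01 X118.94 Y45.23 F2683
M5
G0 X91.67 Y58.17
M4 S296
G01 X123.34 Y53.08 F2683
G01 X165.86 Y45.18 F2683
G01 X186.13 Y44.21 F2683
M5
G0 X14.81 Y150.87
M4 S296
G01 X70.77 Y150.87 F2683
G01 X70.77 Y62.96 F2683
G01 X14.81 Y62.96 F2683
G01 X14.81 Y150.87 F2683
M5
G0 X133.14 Y160.43
M4 S296
G01 X135.06 Y142.75 F2683
G01 X117.38 Y140.83 F2683
G01 X115.46 Y158.51 F2683
G01 X133.14 Y160.43 F2683
M5
G0 X61.39 Y94.28
M4 S296
G01 X36.70 Y85.55 F2683
G01 X22.93 Y52.45 F2683
G01 X29.37 Y26.93 F2683
M5
G0 X0.00 Y0.00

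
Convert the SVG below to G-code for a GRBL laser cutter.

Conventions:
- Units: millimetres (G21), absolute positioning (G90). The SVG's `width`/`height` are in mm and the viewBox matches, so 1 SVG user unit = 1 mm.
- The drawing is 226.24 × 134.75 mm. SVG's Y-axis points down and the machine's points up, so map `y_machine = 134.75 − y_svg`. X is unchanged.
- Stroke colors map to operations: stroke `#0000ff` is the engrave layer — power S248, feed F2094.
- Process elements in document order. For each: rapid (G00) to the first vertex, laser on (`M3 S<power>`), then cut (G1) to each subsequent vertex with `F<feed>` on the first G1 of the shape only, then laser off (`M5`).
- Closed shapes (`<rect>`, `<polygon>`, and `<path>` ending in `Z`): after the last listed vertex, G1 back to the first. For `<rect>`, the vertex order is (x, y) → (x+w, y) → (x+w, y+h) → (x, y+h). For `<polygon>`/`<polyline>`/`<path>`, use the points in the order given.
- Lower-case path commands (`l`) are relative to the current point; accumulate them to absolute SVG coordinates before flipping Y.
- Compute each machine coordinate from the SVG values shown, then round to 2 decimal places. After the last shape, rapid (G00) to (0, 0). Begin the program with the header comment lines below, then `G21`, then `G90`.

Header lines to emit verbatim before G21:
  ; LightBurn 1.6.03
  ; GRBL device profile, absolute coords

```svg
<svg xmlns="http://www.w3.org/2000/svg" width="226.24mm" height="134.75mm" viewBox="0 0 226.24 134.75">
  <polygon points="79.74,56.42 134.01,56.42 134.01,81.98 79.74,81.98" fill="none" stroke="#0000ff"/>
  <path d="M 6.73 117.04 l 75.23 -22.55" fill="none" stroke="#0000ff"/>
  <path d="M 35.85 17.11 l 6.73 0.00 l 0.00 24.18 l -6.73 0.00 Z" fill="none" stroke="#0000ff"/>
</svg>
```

; LightBurn 1.6.03
; GRBL device profile, absolute coords
G21
G90
G00 X79.74 Y78.33
M3 S248
G1 X134.01 Y78.33 F2094
G1 X134.01 Y52.77
G1 X79.74 Y52.77
G1 X79.74 Y78.33
M5
G00 X6.73 Y17.71
M3 S248
G1 X81.96 Y40.26 F2094
M5
G00 X35.85 Y117.64
M3 S248
G1 X42.58 Y117.64 F2094
G1 X42.58 Y93.46
G1 X35.85 Y93.46
G1 X35.85 Y117.64
M5
G00 X0.00 Y0.00

1 u = 1 mm; y_m = 134.75 − y.

[1] `<polygon>` rectangle, #0000ff→engrave S248 F2094: (79.74,78.33) → (134.01,78.33) → (134.01,52.77) → (79.74,52.77) → (79.74,78.33) (closed)

[2] `<path>` line segment, #0000ff→engrave S248 F2094: (6.73,17.71) → (81.96,40.26)

[3] `<path>` rectangle, #0000ff→engrave S248 F2094: (35.85,117.64) → (42.58,117.64) → (42.58,93.46) → (35.85,93.46) → (35.85,117.64) (closed)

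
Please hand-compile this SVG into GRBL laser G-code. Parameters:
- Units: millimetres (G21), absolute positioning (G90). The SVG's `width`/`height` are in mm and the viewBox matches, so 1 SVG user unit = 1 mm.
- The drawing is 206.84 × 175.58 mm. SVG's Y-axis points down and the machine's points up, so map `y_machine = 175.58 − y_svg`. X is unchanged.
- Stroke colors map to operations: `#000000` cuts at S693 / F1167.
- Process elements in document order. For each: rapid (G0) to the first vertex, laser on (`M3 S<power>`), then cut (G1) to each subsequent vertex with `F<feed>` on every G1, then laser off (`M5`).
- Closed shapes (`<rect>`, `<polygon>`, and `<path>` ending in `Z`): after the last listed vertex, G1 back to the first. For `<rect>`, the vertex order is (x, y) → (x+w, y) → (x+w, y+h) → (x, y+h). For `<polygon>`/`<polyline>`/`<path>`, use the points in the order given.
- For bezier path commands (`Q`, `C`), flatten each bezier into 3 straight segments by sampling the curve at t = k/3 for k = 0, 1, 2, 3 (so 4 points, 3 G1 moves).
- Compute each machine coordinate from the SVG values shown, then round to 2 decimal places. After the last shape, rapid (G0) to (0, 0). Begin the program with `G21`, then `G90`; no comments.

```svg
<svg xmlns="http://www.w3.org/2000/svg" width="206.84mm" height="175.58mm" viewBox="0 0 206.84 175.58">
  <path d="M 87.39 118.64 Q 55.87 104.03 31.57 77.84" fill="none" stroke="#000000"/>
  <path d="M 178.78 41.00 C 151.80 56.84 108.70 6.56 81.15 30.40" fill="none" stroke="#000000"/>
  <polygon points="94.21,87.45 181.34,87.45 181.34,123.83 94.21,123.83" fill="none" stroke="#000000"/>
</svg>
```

viewBox `0 0 206.84 175.58` with mm width/height → 1 unit = 1 mm. Flip: y_m = 175.58 − y_svg.

**Shape 1** — `<path>` quadratic bezier, stroke `#000000` → cut (S693, F1167). Control points (SVG): P0=(87.39,118.64), P1=(55.87,104.03), P2=(31.57,77.84); sampled at t=k/3. Machine vertices: (87.39,56.94) → (67.18,67.97) → (48.57,81.57) → (31.57,97.74). Open path.

**Shape 2** — `<path>` cubic bezier, stroke `#000000` → cut (S693, F1167). Control points (SVG): P0=(178.78,41.00), P1=(151.80,56.84), P2=(108.70,6.56), P3=(81.15,30.40); sampled at t=k/3. Machine vertices: (178.78,134.58) → (147.60,135.59) → (112.71,149.51) → (81.15,145.18). Open path.

**Shape 3** — `<polygon>` rectangle, stroke `#000000` → cut (S693, F1167). Machine vertices: (94.21,88.13) → (181.34,88.13) → (181.34,51.75) → (94.21,51.75) → (94.21,88.13). Closed: final G1 returns to the first vertex.

G21
G90
G0 X87.39 Y56.94
M3 S693
G1 X67.18 Y67.97 F1167
G1 X48.57 Y81.57 F1167
G1 X31.57 Y97.74 F1167
M5
G0 X178.78 Y134.58
M3 S693
G1 X147.60 Y135.59 F1167
G1 X112.71 Y149.51 F1167
G1 X81.15 Y145.18 F1167
M5
G0 X94.21 Y88.13
M3 S693
G1 X181.34 Y88.13 F1167
G1 X181.34 Y51.75 F1167
G1 X94.21 Y51.75 F1167
G1 X94.21 Y88.13 F1167
M5
G0 X0.00 Y0.00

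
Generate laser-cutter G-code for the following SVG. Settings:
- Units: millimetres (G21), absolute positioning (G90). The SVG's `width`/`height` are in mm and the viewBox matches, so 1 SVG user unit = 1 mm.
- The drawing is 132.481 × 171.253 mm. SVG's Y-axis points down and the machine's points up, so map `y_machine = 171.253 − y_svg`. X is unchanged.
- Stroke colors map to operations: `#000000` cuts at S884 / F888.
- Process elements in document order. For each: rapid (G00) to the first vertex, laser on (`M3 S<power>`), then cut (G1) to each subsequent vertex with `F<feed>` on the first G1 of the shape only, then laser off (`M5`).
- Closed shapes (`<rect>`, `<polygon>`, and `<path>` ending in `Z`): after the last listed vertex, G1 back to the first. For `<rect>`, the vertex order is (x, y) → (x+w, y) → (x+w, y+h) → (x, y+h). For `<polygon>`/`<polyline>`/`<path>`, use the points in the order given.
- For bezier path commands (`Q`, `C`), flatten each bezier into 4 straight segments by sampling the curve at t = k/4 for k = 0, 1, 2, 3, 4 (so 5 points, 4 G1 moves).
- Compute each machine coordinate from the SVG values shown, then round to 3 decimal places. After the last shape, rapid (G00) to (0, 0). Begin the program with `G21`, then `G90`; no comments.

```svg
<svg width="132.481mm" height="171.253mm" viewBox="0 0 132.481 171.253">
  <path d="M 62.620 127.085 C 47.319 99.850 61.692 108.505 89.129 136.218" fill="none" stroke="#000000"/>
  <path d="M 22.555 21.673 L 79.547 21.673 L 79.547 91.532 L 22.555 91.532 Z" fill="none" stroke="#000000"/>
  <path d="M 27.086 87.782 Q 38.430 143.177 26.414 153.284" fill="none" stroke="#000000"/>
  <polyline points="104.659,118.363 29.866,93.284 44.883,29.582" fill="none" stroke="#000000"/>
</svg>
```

Since the viewBox matches the mm dimensions, user units are millimetres directly. The only transform is the Y-flip y_m = 171.253 − y_svg.

Shape 1 is a cubic bezier drawn with `<path>`. Its stroke #000000 means cut at S884, F888. After flipping Y the toolpath is (62.620,44.168) → (56.449,58.128) → (59.848,60.207) → (71.260,51.983) → (89.129,35.035).

Shape 2 is a rectangle drawn with `<path>`. Its stroke #000000 means cut at S884, F888. After flipping Y the toolpath is (22.555,149.580) → (79.547,149.580) → (79.547,79.721) → (22.555,79.721) → (22.555,149.580), returning to the start.

Shape 3 is a quadratic bezier drawn with `<path>`. Its stroke #000000 means cut at S884, F888. After flipping Y the toolpath is (27.086,83.471) → (31.298,58.604) → (32.590,39.398) → (30.962,25.853) → (26.414,17.969).

Shape 4 is a open polyline drawn with `<polyline>`. Its stroke #000000 means cut at S884, F888. After flipping Y the toolpath is (104.659,52.890) → (29.866,77.969) → (44.883,141.671).

G21
G90
G00 X62.620 Y44.168
M3 S884
G1 X56.449 Y58.128 F888
G1 X59.848 Y60.207
G1 X71.260 Y51.983
G1 X89.129 Y35.035
M5
G00 X22.555 Y149.580
M3 S884
G1 X79.547 Y149.580 F888
G1 X79.547 Y79.721
G1 X22.555 Y79.721
G1 X22.555 Y149.580
M5
G00 X27.086 Y83.471
M3 S884
G1 X31.298 Y58.604 F888
G1 X32.590 Y39.398
G1 X30.962 Y25.853
G1 X26.414 Y17.969
M5
G00 X104.659 Y52.890
M3 S884
G1 X29.866 Y77.969 F888
G1 X44.883 Y141.671
M5
G00 X0.000 Y0.000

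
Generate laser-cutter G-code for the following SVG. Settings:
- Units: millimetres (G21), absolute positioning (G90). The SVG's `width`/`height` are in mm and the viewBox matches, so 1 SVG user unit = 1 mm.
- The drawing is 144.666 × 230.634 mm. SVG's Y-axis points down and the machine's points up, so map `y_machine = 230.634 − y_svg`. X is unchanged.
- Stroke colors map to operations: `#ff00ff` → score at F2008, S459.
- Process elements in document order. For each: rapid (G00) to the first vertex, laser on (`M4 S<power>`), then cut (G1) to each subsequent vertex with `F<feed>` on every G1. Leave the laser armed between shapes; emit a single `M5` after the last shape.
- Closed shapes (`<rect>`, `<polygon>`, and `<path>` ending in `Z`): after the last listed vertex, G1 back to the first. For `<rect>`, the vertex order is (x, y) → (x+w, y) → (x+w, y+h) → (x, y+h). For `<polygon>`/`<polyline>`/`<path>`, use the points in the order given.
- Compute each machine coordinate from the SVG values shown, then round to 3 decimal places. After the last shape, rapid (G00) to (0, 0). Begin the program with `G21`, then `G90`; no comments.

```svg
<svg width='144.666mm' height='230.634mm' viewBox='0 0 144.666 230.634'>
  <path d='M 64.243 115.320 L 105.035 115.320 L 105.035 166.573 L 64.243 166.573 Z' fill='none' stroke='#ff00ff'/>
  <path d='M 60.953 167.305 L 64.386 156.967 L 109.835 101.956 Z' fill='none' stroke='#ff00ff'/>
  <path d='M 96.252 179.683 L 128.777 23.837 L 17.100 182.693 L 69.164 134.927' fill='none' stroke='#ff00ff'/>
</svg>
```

G21
G90
G00 X64.243 Y115.314
M4 S459
G1 X105.035 Y115.314 F2008
G1 X105.035 Y64.061 F2008
G1 X64.243 Y64.061 F2008
G1 X64.243 Y115.314 F2008
G00 X60.953 Y63.329
M4 S459
G1 X64.386 Y73.667 F2008
G1 X109.835 Y128.678 F2008
G1 X60.953 Y63.329 F2008
G00 X96.252 Y50.951
M4 S459
G1 X128.777 Y206.797 F2008
G1 X17.100 Y47.941 F2008
G1 X69.164 Y95.707 F2008
M5
G00 X0.000 Y0.000

viewBox `0 0 144.666 230.634` with mm width/height → 1 unit = 1 mm. Flip: y_m = 230.634 − y_svg.

**Shape 1** — `<path>` rectangle, stroke `#ff00ff` → score (S459, F2008). Machine vertices: (64.243,115.314) → (105.035,115.314) → (105.035,64.061) → (64.243,64.061) → (64.243,115.314). Closed: final G1 returns to the first vertex.

**Shape 2** — `<path>` closed polygon, stroke `#ff00ff` → score (S459, F2008). Machine vertices: (60.953,63.329) → (64.386,73.667) → (109.835,128.678) → (60.953,63.329). Closed: final G1 returns to the first vertex.

**Shape 3** — `<path>` open polyline, stroke `#ff00ff` → score (S459, F2008). Machine vertices: (96.252,50.951) → (128.777,206.797) → (17.100,47.941) → (69.164,95.707). Open path.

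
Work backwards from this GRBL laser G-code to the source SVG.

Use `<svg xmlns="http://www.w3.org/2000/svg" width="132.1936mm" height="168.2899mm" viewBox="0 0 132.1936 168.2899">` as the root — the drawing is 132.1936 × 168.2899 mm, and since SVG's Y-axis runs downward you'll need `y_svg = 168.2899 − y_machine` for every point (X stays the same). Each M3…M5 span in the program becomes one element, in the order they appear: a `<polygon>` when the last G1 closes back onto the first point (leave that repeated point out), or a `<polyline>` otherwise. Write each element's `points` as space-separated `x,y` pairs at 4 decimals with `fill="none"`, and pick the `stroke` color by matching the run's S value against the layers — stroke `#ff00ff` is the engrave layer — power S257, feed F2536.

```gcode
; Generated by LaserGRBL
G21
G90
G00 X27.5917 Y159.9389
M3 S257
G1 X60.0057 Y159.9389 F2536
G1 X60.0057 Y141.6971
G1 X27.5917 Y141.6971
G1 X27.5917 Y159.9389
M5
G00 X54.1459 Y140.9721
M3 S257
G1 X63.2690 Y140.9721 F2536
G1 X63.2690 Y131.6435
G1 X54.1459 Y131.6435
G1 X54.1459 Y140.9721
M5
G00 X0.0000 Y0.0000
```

<svg xmlns="http://www.w3.org/2000/svg" width="132.1936mm" height="168.2899mm" viewBox="0 0 132.1936 168.2899">
  <polygon points="27.5917,8.3510 60.0057,8.3510 60.0057,26.5928 27.5917,26.5928" fill="none" stroke="#ff00ff"/>
  <polygon points="54.1459,27.3178 63.2690,27.3178 63.2690,36.6464 54.1459,36.6464" fill="none" stroke="#ff00ff"/>
</svg>

Each laser-on run becomes one SVG element. Flip Y back into SVG space with y_svg = 168.2899 − y_machine. Every run uses S257, so all elements get stroke `#ff00ff` (engrave).

Run 1: The run returns to its start, so emit a `<polygon>` with points (Y-flipped): 27.5917,8.3510 60.0057,8.3510 60.0057,26.5928 27.5917,26.5928.

Run 2: The run returns to its start, so emit a `<polygon>` with points (Y-flipped): 54.1459,27.3178 63.2690,27.3178 63.2690,36.6464 54.1459,36.6464.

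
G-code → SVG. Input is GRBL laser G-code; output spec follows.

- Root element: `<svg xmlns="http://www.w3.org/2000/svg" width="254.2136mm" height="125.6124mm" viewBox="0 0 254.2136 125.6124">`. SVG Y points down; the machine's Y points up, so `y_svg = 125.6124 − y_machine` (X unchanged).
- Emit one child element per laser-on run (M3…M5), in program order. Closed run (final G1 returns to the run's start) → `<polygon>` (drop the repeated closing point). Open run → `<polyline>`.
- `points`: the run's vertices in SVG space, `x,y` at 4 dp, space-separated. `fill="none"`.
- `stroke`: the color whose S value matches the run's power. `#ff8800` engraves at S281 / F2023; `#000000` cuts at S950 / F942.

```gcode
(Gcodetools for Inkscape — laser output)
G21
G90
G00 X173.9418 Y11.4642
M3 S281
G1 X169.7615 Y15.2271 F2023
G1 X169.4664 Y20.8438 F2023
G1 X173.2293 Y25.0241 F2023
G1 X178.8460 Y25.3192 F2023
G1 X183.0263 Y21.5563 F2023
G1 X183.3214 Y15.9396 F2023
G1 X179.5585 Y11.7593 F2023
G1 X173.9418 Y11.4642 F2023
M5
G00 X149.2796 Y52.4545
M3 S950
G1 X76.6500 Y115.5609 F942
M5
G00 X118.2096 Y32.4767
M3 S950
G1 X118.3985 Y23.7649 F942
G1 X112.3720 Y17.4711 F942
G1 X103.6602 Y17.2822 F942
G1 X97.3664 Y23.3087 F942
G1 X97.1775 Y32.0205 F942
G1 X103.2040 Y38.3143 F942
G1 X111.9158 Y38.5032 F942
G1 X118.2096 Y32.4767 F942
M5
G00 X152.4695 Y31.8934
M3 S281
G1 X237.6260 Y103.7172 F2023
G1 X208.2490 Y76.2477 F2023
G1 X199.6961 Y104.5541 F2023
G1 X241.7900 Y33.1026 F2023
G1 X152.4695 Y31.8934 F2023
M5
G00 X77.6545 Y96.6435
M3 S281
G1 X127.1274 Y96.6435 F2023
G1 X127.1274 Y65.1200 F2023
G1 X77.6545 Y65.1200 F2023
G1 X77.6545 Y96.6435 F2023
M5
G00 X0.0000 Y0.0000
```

Each laser-on run becomes one SVG element. Flip Y back into SVG space with y_svg = 125.6124 − y_machine.

Run 1: S281 ⇒ engrave layer `#ff8800`. The run returns to its start, so emit a `<polygon>` with points (Y-flipped): 173.9418,114.1482 169.7615,110.3853 169.4664,104.7686 173.2293,100.5883 178.8460,100.2932 183.0263,104.0561 183.3214,109.6728 179.5585,113.8531.

Run 2: S950 ⇒ cut layer `#000000`. The run is open, so emit a `<polyline>` with points (Y-flipped): 149.2796,73.1579 76.6500,10.0515.

Run 3: S950 ⇒ cut layer `#000000`. The run returns to its start, so emit a `<polygon>` with points (Y-flipped): 118.2096,93.1357 118.3985,101.8475 112.3720,108.1413 103.6602,108.3302 97.3664,102.3037 97.1775,93.5919 103.2040,87.2981 111.9158,87.1092.

Run 4: the run's S281 means `#ff8800` (engrave). The run returns to its start, so emit a `<polygon>` with points (Y-flipped): 152.4695,93.7190 237.6260,21.8952 208.2490,49.3647 199.6961,21.0583 241.7900,92.5098.

Run 5: the run's S281 means `#ff8800` (engrave). The run returns to its start, so emit a `<polygon>` with points (Y-flipped): 77.6545,28.9689 127.1274,28.9689 127.1274,60.4924 77.6545,60.4924.

<svg xmlns="http://www.w3.org/2000/svg" width="254.2136mm" height="125.6124mm" viewBox="0 0 254.2136 125.6124">
  <polygon points="173.9418,114.1482 169.7615,110.3853 169.4664,104.7686 173.2293,100.5883 178.8460,100.2932 183.0263,104.0561 183.3214,109.6728 179.5585,113.8531" fill="none" stroke="#ff8800"/>
  <polyline points="149.2796,73.1579 76.6500,10.0515" fill="none" stroke="#000000"/>
  <polygon points="118.2096,93.1357 118.3985,101.8475 112.3720,108.1413 103.6602,108.3302 97.3664,102.3037 97.1775,93.5919 103.2040,87.2981 111.9158,87.1092" fill="none" stroke="#000000"/>
  <polygon points="152.4695,93.7190 237.6260,21.8952 208.2490,49.3647 199.6961,21.0583 241.7900,92.5098" fill="none" stroke="#ff8800"/>
  <polygon points="77.6545,28.9689 127.1274,28.9689 127.1274,60.4924 77.6545,60.4924" fill="none" stroke="#ff8800"/>
</svg>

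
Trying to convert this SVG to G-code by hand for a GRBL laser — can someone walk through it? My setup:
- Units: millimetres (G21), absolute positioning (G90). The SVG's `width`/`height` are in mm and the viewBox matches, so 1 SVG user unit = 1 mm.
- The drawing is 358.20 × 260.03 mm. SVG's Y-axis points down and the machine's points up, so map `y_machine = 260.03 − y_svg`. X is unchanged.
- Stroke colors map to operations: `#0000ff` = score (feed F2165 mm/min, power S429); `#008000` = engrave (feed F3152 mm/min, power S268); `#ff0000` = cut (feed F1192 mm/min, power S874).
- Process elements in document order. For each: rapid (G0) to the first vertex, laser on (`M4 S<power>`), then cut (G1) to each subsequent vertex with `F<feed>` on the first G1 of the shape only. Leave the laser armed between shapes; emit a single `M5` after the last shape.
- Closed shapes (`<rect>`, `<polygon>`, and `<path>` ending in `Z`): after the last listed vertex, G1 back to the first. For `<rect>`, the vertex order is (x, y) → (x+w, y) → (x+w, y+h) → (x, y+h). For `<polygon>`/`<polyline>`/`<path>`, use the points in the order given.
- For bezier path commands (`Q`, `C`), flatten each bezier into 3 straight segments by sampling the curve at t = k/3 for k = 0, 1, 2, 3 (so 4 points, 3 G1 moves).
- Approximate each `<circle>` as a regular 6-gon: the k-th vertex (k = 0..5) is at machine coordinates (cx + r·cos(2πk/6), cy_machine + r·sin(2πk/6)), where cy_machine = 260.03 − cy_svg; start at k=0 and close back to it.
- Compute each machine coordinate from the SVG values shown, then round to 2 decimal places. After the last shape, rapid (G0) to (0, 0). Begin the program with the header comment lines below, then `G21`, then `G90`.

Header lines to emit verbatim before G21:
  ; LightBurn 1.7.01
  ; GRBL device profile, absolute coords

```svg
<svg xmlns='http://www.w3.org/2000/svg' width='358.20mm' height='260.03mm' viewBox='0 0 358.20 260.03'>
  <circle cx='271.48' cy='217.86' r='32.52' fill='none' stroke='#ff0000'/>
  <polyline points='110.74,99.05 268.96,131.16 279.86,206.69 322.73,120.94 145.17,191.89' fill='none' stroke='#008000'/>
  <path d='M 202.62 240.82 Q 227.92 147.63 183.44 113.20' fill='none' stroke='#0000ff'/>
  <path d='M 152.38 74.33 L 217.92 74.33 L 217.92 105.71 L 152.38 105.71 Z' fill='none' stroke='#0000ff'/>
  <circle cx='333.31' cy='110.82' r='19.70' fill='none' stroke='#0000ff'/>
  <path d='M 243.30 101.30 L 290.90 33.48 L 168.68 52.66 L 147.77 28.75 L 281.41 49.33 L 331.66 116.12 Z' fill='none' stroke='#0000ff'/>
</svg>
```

viewBox `0 0 358.20 260.03` with mm width/height → 1 unit = 1 mm. Flip: y_m = 260.03 − y_svg.

**Shape 1** — `<circle>` circle, stroke `#ff0000` → cut (S874, F1192). Machine vertices: (304.00,42.17) → (287.74,70.33) → (255.22,70.33) → (238.96,42.17) → (255.22,14.01) → (287.74,14.01) → (304.00,42.17). Closed: final G1 returns to the first vertex.

**Shape 2** — `<polyline>` open polyline, stroke `#008000` → engrave (S268, F3152). Machine vertices: (110.74,160.98) → (268.96,128.87) → (279.86,53.34) → (322.73,139.09) → (145.17,68.14). Open path.

**Shape 3** — `<path>` quadratic bezier, stroke `#0000ff` → score (S429, F2165). Control points (SVG): P0=(202.62,240.82), P1=(227.92,147.63), P2=(183.44,113.20); sampled at t=k/3. Machine vertices: (202.62,19.21) → (211.73,74.81) → (205.34,117.35) → (183.44,146.83). Open path.

**Shape 4** — `<path>` rectangle, stroke `#0000ff` → score (S429, F2165). Machine vertices: (152.38,185.70) → (217.92,185.70) → (217.92,154.32) → (152.38,154.32) → (152.38,185.70). Closed: final G1 returns to the first vertex.

**Shape 5** — `<circle>` circle, stroke `#0000ff` → score (S429, F2165). Machine vertices: (353.01,149.21) → (343.16,166.27) → (323.46,166.27) → (313.61,149.21) → (323.46,132.15) → (343.16,132.15) → (353.01,149.21). Closed: final G1 returns to the first vertex.

**Shape 6** — `<path>` closed polygon, stroke `#0000ff` → score (S429, F2165). Machine vertices: (243.30,158.73) → (290.90,226.55) → (168.68,207.37) → (147.77,231.28) → (281.41,210.70) → (331.66,143.91) → (243.30,158.73). Closed: final G1 returns to the first vertex.

; LightBurn 1.7.01
; GRBL device profile, absolute coords
G21
G90
G0 X304.00 Y42.17
M4 S874
G1 X287.74 Y70.33 F1192
G1 X255.22 Y70.33
G1 X238.96 Y42.17
G1 X255.22 Y14.01
G1 X287.74 Y14.01
G1 X304.00 Y42.17
G0 X110.74 Y160.98
M4 S268
G1 X268.96 Y128.87 F3152
G1 X279.86 Y53.34
G1 X322.73 Y139.09
G1 X145.17 Y68.14
G0 X202.62 Y19.21
M4 S429
G1 X211.73 Y74.81 F2165
G1 X205.34 Y117.35
G1 X183.44 Y146.83
G0 X152.38 Y185.70
M4 S429
G1 X217.92 Y185.70 F2165
G1 X217.92 Y154.32
G1 X152.38 Y154.32
G1 X152.38 Y185.70
G0 X353.01 Y149.21
M4 S429
G1 X343.16 Y166.27 F2165
G1 X323.46 Y166.27
G1 X313.61 Y149.21
G1 X323.46 Y132.15
G1 X343.16 Y132.15
G1 X353.01 Y149.21
G0 X243.30 Y158.73
M4 S429
G1 X290.90 Y226.55 F2165
G1 X168.68 Y207.37
G1 X147.77 Y231.28
G1 X281.41 Y210.70
G1 X331.66 Y143.91
G1 X243.30 Y158.73
M5
G0 X0.00 Y0.00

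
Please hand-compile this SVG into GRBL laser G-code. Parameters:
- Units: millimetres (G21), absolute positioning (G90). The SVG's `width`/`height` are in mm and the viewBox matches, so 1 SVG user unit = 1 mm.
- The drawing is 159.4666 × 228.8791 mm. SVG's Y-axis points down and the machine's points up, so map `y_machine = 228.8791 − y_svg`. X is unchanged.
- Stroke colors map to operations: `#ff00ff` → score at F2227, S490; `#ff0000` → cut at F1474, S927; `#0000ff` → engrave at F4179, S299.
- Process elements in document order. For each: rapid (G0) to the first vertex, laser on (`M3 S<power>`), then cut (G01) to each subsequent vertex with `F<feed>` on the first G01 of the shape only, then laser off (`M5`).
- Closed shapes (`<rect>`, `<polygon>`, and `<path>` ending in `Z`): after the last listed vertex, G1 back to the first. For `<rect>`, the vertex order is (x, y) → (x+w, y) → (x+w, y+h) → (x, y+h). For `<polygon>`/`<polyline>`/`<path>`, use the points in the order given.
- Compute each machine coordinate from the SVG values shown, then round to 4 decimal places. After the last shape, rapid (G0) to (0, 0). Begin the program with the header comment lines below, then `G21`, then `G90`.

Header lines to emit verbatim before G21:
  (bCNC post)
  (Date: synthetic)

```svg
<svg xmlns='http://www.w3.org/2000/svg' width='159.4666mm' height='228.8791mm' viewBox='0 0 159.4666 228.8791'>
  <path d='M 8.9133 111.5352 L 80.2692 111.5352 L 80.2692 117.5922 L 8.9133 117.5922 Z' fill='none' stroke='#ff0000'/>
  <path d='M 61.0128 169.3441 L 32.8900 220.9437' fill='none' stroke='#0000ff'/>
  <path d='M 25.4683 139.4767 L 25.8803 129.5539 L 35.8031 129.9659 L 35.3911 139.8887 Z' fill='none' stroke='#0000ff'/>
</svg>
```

(bCNC post)
(Date: synthetic)
G21
G90
G0 X8.9133 Y117.3439
M3 S927
G01 X80.2692 Y117.3439 F1474
G01 X80.2692 Y111.2869
G01 X8.9133 Y111.2869
G01 X8.9133 Y117.3439
M5
G0 X61.0128 Y59.5350
M3 S299
G01 X32.8900 Y7.9354 F4179
M5
G0 X25.4683 Y89.4024
M3 S299
G01 X25.8803 Y99.3252 F4179
G01 X35.8031 Y98.9132
G01 X35.3911 Y88.9904
G01 X25.4683 Y89.4024
M5
G0 X0.0000 Y0.0000

1 u = 1 mm; y_m = 228.8791 − y.

[1] `<path>` rectangle, #ff0000→cut S927 F1474: (8.9133,117.3439) → (80.2692,117.3439) → (80.2692,111.2869) → (8.9133,111.2869) → (8.9133,117.3439) (closed)

[2] `<path>` line segment, #0000ff→engrave S299 F4179: (61.0128,59.5350) → (32.8900,7.9354)

[3] `<path>` regular polygon, #0000ff→engrave S299 F4179: (25.4683,89.4024) → (25.8803,99.3252) → (35.8031,98.9132) → (35.3911,88.9904) → (25.4683,89.4024) (closed)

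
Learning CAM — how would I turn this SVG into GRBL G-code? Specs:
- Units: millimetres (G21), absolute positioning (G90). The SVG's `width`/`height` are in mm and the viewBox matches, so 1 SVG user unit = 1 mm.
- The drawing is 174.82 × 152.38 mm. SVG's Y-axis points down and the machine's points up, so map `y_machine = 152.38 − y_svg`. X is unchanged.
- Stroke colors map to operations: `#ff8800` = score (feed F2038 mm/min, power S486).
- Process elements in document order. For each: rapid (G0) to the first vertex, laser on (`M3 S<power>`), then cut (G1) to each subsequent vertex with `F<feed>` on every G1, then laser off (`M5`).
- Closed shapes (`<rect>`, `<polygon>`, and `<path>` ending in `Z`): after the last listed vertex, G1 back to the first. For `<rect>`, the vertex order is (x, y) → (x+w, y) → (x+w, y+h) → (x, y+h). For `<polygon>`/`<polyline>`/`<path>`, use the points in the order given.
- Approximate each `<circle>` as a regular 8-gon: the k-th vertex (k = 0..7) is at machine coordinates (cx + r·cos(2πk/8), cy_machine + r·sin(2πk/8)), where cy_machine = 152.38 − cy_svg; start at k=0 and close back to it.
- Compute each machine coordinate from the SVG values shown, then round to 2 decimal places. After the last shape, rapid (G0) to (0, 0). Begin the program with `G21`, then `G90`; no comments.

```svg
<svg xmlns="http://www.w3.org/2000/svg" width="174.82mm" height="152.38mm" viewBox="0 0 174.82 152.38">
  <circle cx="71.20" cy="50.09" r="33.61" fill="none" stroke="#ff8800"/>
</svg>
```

1 u = 1 mm; y_m = 152.38 − y.

[1] `<circle>` circle, #ff8800→score S486 F2038: (104.81,102.29) → (94.97,126.06) → (71.20,135.90) → (47.43,126.06) → (37.59,102.29) → (47.43,78.52) → (71.20,68.68) → (94.97,78.52) → (104.81,102.29) (closed)

G21
G90
G0 X104.81 Y102.29
M3 S486
G1 X94.97 Y126.06 F2038
G1 X71.20 Y135.90 F2038
G1 X47.43 Y126.06 F2038
G1 X37.59 Y102.29 F2038
G1 X47.43 Y78.52 F2038
G1 X71.20 Y68.68 F2038
G1 X94.97 Y78.52 F2038
G1 X104.81 Y102.29 F2038
M5
G0 X0.00 Y0.00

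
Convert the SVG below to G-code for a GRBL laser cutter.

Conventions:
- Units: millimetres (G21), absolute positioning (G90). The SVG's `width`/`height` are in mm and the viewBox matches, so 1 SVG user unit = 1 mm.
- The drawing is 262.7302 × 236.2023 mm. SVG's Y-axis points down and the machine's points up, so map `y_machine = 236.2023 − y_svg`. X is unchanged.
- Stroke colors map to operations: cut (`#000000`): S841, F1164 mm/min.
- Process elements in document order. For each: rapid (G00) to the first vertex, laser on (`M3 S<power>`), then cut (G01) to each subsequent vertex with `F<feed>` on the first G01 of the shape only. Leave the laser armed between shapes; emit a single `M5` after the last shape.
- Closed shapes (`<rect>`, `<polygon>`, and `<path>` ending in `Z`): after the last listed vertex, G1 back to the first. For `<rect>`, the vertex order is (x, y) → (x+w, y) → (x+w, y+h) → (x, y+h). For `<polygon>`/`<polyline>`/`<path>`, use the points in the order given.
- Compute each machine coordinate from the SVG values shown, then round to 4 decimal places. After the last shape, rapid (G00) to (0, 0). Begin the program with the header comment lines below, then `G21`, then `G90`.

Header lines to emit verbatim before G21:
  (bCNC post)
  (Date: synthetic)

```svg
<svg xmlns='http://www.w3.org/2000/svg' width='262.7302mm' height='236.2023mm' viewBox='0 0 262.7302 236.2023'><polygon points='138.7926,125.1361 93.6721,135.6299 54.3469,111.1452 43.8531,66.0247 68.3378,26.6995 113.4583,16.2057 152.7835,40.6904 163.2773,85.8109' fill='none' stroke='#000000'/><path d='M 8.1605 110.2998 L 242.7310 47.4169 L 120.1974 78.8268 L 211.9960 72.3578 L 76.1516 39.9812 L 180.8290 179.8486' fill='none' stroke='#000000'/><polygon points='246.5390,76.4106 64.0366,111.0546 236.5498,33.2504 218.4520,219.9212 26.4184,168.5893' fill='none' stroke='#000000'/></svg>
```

(bCNC post)
(Date: synthetic)
G21
G90
G00 X138.7926 Y111.0662
M3 S841
G01 X93.6721 Y100.5724 F1164
G01 X54.3469 Y125.0571
G01 X43.8531 Y170.1776
G01 X68.3378 Y209.5028
G01 X113.4583 Y219.9966
G01 X152.7835 Y195.5119
G01 X163.2773 Y150.3914
G01 X138.7926 Y111.0662
G00 X8.1605 Y125.9025
M3 S841
G01 X242.7310 Y188.7854 F1164
G01 X120.1974 Y157.3755
G01 X211.9960 Y163.8445
G01 X76.1516 Y196.2211
G01 X180.8290 Y56.3537
G00 X246.5390 Y159.7917
M3 S841
G01 X64.0366 Y125.1477 F1164
G01 X236.5498 Y202.9519
G01 X218.4520 Y16.2811
G01 X26.4184 Y67.6130
G01 X246.5390 Y159.7917
M5
G00 X0.0000 Y0.0000

1 u = 1 mm; y_m = 236.2023 − y.

[1] `<polygon>` regular polygon, #000000→cut S841 F1164: (138.7926,111.0662) → (93.6721,100.5724) → (54.3469,125.0571) → (43.8531,170.1776) → (68.3378,209.5028) → (113.4583,219.9966) → (152.7835,195.5119) → (163.2773,150.3914) → (138.7926,111.0662) (closed)

[2] `<path>` open polyline, #000000→cut S841 F1164: (8.1605,125.9025) → (242.7310,188.7854) → (120.1974,157.3755) → (211.9960,163.8445) → (76.1516,196.2211) → (180.8290,56.3537)

[3] `<polygon>` closed polygon, #000000→cut S841 F1164: (246.5390,159.7917) → (64.0366,125.1477) → (236.5498,202.9519) → (218.4520,16.2811) → (26.4184,67.6130) → (246.5390,159.7917) (closed)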